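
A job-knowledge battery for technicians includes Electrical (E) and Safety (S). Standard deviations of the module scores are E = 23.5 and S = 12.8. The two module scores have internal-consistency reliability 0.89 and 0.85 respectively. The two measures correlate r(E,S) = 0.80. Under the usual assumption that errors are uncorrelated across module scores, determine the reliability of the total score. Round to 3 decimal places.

0.929

Var(E+S) = 23.5² + 12.8² + 2·[23.5·12.8·0.80] = 716.09 + 481.28 = 1197.37.
Under uncorrelated errors the observed covariances equal the true-score covariances, so only the own-variance terms attenuate.
True-score variance = [23.5²·0.89 + 12.8²·0.85] + 481.28 = 630.766 + 481.28 = 1112.05.
Reliability = 1112.05 / 1197.37 = 0.929.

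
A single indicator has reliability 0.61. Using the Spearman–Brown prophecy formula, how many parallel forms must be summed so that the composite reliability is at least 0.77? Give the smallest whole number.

3

k ≥ ρ*(1−ρ₁)/(ρ₁(1−ρ*)) = 0.77·0.39 / (0.61·0.23) = 2.140.
Smallest integer k = 3.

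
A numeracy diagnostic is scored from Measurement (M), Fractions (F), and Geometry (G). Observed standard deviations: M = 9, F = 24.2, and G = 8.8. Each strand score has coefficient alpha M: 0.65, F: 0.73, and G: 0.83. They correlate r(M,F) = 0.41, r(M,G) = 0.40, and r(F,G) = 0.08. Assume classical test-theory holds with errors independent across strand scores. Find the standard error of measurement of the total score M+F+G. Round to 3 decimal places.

Var(total) = 744.08 + 276.03 = 1020.11.
True-score variance = 544.442 + 276.03 = 820.472, so reliability = 0.8043.
Error variance = 1020.11 − 820.472 = 199.638; SEM = √199.638 = 14.129.

14.129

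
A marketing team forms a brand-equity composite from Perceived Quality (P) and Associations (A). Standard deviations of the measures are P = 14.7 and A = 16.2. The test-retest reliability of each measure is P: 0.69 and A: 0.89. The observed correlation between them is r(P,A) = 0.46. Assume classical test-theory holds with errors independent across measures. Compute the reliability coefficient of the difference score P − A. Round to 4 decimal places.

Var(P−A) = 14.7² + 16.2² − 2·14.7·16.2·0.46 = 478.53 − 219.089 = 259.441.
Under uncorrelated errors the observed covariances equal the true-score covariances, so only the own-variance terms attenuate.
True-score variance = [14.7²·0.69 + 16.2²·0.89] − 219.089 = 382.674 − 219.089 = 163.585.
Reliability = 163.585 / 259.441 = 0.6305.

0.6305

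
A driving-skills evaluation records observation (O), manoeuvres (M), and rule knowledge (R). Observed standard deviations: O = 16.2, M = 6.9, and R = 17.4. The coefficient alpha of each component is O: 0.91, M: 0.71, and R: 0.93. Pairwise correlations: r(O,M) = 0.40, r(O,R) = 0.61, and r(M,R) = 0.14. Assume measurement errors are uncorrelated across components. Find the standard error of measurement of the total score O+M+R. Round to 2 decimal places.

7.66

Var(total) = 612.81 + 466.934 = 1079.74.
True-score variance = 554.19 + 466.934 = 1021.12, so reliability = 0.9457.
Error variance = 1079.74 − 1021.12 = 58.6197; SEM = √58.6197 = 7.66.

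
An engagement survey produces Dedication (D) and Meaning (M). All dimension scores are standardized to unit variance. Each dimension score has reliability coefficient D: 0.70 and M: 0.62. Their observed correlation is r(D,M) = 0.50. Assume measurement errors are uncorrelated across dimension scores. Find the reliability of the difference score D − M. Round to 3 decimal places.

0.320

Var(D−M) = 1 + 1 − 2·0.50 = 2 − 1 = 1.
With uncorrelated errors the cross-covariances are all true-score covariance, so they carry over unchanged; only the diagonal terms shrink to ρᵢσᵢ².
True-score variance = [0.70 + 0.62] − 1 = 1.32 − 1 = 0.32.
Reliability = 0.32 / 1 = 0.320.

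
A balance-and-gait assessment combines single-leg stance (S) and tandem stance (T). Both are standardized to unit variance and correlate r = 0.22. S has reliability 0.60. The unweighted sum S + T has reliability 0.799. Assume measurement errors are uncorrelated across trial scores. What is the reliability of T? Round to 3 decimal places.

Var(S+T) = 2 + 2·0.22 = 2.440.
True-score variance = ρ_S + ρ_T + 2·0.22, so 0.799 = (0.60 + ρ_T + 0.44) / 2.440.
ρ_T = 0.799·2.440 − 0.60 − 0.44 = 0.910.

0.910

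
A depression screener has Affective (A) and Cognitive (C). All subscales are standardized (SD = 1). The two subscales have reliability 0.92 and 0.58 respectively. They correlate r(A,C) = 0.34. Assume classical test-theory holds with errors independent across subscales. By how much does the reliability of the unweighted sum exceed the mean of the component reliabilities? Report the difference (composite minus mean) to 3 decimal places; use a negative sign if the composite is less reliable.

0.063

Var(sum) = 2 + 0.68 = 2.68; true-score variance = 1.5 + 0.68 = 2.18; composite reliability = 0.8134.
Mean component reliability = 0.7500.
Difference = 0.8134 − 0.7500 = 0.063.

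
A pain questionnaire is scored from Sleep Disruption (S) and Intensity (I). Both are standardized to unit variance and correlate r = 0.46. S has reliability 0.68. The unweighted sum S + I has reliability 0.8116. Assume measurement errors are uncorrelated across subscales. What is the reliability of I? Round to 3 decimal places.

0.770

Var(S+I) = 2 + 2·0.46 = 2.920.
True-score variance = ρ_S + ρ_I + 2·0.46, so 0.8116 = (0.68 + ρ_I + 0.92) / 2.920.
ρ_I = 0.8116·2.920 − 0.68 − 0.92 = 0.770.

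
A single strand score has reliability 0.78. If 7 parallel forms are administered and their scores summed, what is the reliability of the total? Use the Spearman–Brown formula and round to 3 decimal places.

0.961

ρ_k = kρ / (1 + (k−1)ρ) = 7·0.78 / (1 + 6·0.78) = 5.460 / 5.680 = 0.961.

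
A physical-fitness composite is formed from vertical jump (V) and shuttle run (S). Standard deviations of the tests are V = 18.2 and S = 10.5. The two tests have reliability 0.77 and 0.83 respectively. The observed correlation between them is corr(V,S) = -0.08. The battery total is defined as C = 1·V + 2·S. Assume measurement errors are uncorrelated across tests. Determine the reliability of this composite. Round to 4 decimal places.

Var(C) = 18.2² + 2²·10.5² + 2·[2·18.2·10.5·(-0.08)] = 772.24 − 61.152 = 711.088.
With uncorrelated errors the cross-covariances are all true-score covariance, so they carry over unchanged; only the diagonal terms shrink to ρᵢσᵢ².
True-score variance = [18.2²·0.77 + 2²·10.5²·0.83] − 61.152 = 621.085 − 61.152 = 559.933.
Reliability = 559.933 / 711.088 = 0.7874.

0.7874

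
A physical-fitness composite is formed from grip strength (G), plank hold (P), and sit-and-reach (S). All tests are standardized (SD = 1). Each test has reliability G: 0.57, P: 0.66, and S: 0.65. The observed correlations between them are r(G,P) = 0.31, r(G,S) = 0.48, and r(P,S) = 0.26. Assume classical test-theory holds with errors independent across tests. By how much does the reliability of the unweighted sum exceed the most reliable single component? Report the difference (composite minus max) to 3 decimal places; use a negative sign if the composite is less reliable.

Var(sum) = 3 + 2.1 = 5.1; true-score variance = 1.88 + 2.1 = 3.98; composite reliability = 0.7804.
Max component reliability = 0.6600.
Difference = 0.7804 − 0.6600 = 0.120.

0.120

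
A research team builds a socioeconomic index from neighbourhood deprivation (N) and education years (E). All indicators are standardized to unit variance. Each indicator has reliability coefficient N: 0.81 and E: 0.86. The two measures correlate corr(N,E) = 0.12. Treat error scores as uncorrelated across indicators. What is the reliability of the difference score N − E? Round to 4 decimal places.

0.8125

Var(N−E) = 1 + 1 − 2·0.12 = 2 − 0.24 = 1.76.
With uncorrelated errors the cross-covariances are all true-score covariance, so they carry over unchanged; only the diagonal terms shrink to ρᵢσᵢ².
True-score variance = [0.81 + 0.86] − 0.24 = 1.67 − 0.24 = 1.43.
Reliability = 1.43 / 1.76 = 0.8125.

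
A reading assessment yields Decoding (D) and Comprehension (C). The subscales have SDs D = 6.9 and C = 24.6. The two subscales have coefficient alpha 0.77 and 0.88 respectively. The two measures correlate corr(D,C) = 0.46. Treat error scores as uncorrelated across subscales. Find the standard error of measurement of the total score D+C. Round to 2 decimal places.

9.14

Var(total) = 652.77 + 156.161 = 808.931.
True-score variance = 569.201 + 156.161 = 725.361, so reliability = 0.8967.
Error variance = 808.931 − 725.361 = 83.5695; SEM = √83.5695 = 9.14.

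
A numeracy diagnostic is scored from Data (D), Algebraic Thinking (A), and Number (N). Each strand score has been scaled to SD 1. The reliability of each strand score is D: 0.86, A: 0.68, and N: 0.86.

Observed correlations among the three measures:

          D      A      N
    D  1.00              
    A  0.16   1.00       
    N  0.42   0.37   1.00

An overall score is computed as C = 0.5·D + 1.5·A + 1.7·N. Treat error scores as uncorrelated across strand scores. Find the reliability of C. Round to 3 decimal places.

Var(C) = 0.5² + 1.5² + 1.7² + 2·[0.75·0.16 + 0.85·0.42 + 2.55·0.37] = 5.39 + 2.841 = 8.231.
Under uncorrelated errors the observed covariances equal the true-score covariances, so only the own-variance terms attenuate.
True-score variance = [0.5²·0.86 + 1.5²·0.68 + 1.7²·0.86] + 2.841 = 4.2304 + 2.841 = 7.0714.
Reliability = 7.0714 / 8.231 = 0.859.

0.859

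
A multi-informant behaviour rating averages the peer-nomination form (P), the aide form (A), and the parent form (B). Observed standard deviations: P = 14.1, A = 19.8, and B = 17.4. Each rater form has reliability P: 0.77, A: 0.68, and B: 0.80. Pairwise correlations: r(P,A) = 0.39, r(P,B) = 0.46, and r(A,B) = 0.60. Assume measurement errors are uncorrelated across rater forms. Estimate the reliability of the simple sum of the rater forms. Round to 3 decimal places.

Var(P+A+B) = 14.1² + 19.8² + 17.4² + 2·[14.1·19.8·0.39 + 14.1·17.4·0.46 + 19.8·17.4·0.60] = 893.61 + 856.897 = 1750.51.
Under uncorrelated errors the observed covariances equal the true-score covariances, so only the own-variance terms attenuate.
True-score variance = [14.1²·0.77 + 19.8²·0.68 + 17.4²·0.80] + 856.897 = 661.879 + 856.897 = 1518.78.
Reliability = 1518.78 / 1750.51 = 0.868.

0.868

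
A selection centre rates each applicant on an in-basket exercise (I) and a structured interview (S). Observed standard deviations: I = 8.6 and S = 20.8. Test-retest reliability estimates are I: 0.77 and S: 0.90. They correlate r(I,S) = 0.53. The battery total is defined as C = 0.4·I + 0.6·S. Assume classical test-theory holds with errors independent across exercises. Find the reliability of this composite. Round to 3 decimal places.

Var(C) = 0.4²·8.6² + 0.6²·20.8² + 2·[0.24·8.6·20.8·0.53] = 167.584 + 45.5071 = 213.091.
With uncorrelated errors the cross-covariances are all true-score covariance, so they carry over unchanged; only the diagonal terms shrink to ρᵢσᵢ².
True-score variance = [0.4²·8.6²·0.77 + 0.6²·20.8²·0.90] + 45.5071 = 149.287 + 45.5071 = 194.794.
Reliability = 194.794 / 213.091 = 0.914.

0.914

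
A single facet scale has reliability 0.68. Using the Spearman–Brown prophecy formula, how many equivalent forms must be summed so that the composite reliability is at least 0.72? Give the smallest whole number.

k ≥ ρ*(1−ρ₁)/(ρ₁(1−ρ*)) = 0.72·0.32 / (0.68·0.28) = 1.210.
Smallest integer k = 2.

2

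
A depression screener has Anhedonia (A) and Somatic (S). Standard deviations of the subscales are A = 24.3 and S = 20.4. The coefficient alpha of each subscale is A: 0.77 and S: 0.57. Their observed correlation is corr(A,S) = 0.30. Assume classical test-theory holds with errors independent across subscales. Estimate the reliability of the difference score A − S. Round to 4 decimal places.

0.5562

Var(A−S) = 24.3² + 20.4² − 2·24.3·20.4·0.30 = 1006.65 − 297.432 = 709.218.
Under uncorrelated errors the observed covariances equal the true-score covariances, so only the own-variance terms attenuate.
True-score variance = [24.3²·0.77 + 20.4²·0.57] − 297.432 = 691.889 − 297.432 = 394.457.
Reliability = 394.457 / 709.218 = 0.5562.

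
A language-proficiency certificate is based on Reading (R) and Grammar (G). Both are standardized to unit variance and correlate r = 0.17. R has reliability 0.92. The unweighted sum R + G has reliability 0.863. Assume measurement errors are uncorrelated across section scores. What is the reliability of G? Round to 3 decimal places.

Var(R+G) = 2 + 2·0.17 = 2.340.
True-score variance = ρ_R + ρ_G + 2·0.17, so 0.863 = (0.92 + ρ_G + 0.34) / 2.340.
ρ_G = 0.863·2.340 − 0.92 − 0.34 = 0.759.

0.759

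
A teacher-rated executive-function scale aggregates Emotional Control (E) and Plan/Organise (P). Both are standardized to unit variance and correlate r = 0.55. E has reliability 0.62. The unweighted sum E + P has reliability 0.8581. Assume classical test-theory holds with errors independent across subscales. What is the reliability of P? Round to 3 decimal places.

0.940

Var(E+P) = 2 + 2·0.55 = 3.100.
True-score variance = ρ_E + ρ_P + 2·0.55, so 0.8581 = (0.62 + ρ_P + 1.10) / 3.100.
ρ_P = 0.8581·3.100 − 0.62 − 1.10 = 0.940.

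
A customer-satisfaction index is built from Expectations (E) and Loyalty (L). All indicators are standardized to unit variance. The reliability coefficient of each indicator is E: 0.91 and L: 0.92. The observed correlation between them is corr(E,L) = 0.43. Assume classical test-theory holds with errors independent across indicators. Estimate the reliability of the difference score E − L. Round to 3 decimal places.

Var(E−L) = 1 + 1 − 2·0.43 = 2 − 0.86 = 1.14.
Under uncorrelated errors the observed covariances equal the true-score covariances, so only the own-variance terms attenuate.
True-score variance = [0.91 + 0.92] − 0.86 = 1.83 − 0.86 = 0.97.
Reliability = 0.97 / 1.14 = 0.851.

0.851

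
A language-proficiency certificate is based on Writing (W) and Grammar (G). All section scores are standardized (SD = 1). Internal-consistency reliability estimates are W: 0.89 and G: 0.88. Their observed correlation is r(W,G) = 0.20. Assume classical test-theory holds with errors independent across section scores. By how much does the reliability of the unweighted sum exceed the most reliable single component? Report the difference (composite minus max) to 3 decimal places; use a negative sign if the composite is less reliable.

Var(sum) = 2 + 0.4 = 2.4; true-score variance = 1.77 + 0.4 = 2.17; composite reliability = 0.9042.
Max component reliability = 0.8900.
Difference = 0.9042 − 0.8900 = 0.014.

0.014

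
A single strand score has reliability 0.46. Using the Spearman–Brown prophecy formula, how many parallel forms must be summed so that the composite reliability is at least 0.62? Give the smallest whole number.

2

k ≥ ρ*(1−ρ₁)/(ρ₁(1−ρ*)) = 0.62·0.54 / (0.46·0.38) = 1.915.
Smallest integer k = 2.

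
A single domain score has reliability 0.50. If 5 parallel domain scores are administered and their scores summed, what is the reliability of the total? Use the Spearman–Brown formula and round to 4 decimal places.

0.8333

ρ_k = kρ / (1 + (k−1)ρ) = 5·0.50 / (1 + 4·0.50) = 2.500 / 3.000 = 0.8333.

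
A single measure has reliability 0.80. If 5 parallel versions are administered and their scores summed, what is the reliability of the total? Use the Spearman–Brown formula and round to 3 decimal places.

ρ_k = kρ / (1 + (k−1)ρ) = 5·0.80 / (1 + 4·0.80) = 4.000 / 4.200 = 0.952.

0.952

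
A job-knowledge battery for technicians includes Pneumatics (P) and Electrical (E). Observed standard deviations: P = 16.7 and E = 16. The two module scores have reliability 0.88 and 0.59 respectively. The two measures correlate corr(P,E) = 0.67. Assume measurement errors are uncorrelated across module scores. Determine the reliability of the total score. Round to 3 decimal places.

0.845

Var(P+E) = 16.7² + 16² + 2·[16.7·16·0.67] = 534.89 + 358.048 = 892.938.
Under uncorrelated errors the observed covariances equal the true-score covariances, so only the own-variance terms attenuate.
True-score variance = [16.7²·0.88 + 16²·0.59] + 358.048 = 396.463 + 358.048 = 754.511.
Reliability = 754.511 / 892.938 = 0.845.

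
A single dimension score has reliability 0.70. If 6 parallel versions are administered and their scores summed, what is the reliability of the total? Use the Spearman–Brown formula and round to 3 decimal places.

0.933

ρ_k = kρ / (1 + (k−1)ρ) = 6·0.70 / (1 + 5·0.70) = 4.200 / 4.500 = 0.933.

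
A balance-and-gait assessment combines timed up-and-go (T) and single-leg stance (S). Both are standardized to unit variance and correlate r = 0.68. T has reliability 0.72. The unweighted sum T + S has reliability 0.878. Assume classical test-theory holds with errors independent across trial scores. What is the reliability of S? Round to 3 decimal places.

Var(T+S) = 2 + 2·0.68 = 3.360.
True-score variance = ρ_T + ρ_S + 2·0.68, so 0.878 = (0.72 + ρ_S + 1.36) / 3.360.
ρ_S = 0.878·3.360 − 0.72 − 1.36 = 0.870.

0.870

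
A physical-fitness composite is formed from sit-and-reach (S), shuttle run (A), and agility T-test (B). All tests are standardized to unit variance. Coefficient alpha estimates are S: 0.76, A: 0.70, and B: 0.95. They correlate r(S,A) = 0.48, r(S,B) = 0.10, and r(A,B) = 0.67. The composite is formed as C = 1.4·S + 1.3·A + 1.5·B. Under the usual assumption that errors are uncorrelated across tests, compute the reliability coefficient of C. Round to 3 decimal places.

Var(C) = 1.4² + 1.3² + 1.5² + 2·[1.82·0.48 + 2.1·0.10 + 1.95·0.67] = 5.9 + 4.7802 = 10.6802.
With uncorrelated errors the cross-covariances are all true-score covariance, so they carry over unchanged; only the diagonal terms shrink to ρᵢσᵢ².
True-score variance = [1.4²·0.76 + 1.3²·0.70 + 1.5²·0.95] + 4.7802 = 4.8101 + 4.7802 = 9.5903.
Reliability = 9.5903 / 10.6802 = 0.898.

0.898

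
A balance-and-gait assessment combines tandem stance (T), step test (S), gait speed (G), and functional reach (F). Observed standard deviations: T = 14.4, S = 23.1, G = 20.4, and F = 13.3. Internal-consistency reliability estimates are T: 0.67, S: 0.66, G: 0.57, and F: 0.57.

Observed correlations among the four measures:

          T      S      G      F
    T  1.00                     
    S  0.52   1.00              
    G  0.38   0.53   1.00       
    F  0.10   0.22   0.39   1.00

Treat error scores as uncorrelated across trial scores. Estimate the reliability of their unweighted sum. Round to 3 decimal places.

Var(T+S+G+F) = 14.4² + 23.1² + 20.4² + 13.3² + 2·[14.4·23.1·0.52 + 14.4·20.4·0.38 + 14.4·13.3·0.10 + 23.1·20.4·0.53 + 23.1·13.3·0.22 + 20.4·13.3·0.39] = 1334.02 + 1453.83 = 2787.85.
With uncorrelated errors the cross-covariances are all true-score covariance, so they carry over unchanged; only the diagonal terms shrink to ρᵢσᵢ².
True-score variance = [14.4²·0.67 + 23.1²·0.66 + 20.4²·0.57 + 13.3²·0.57] + 1453.83 = 829.152 + 1453.83 = 2282.98.
Reliability = 2282.98 / 2787.85 = 0.819.

0.819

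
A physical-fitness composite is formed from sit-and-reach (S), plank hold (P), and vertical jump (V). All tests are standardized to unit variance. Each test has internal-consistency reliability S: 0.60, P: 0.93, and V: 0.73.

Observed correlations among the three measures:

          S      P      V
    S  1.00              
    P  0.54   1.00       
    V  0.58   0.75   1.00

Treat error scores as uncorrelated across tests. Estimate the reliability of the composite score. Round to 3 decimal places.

0.890

Var(S+P+V) = 3 + 2·[0.54 + 0.58 + 0.75] = 3 + 3.74 = 6.74.
With uncorrelated errors the cross-covariances are all true-score covariance, so they carry over unchanged; only the diagonal terms shrink to ρᵢσᵢ².
True-score variance = [0.60 + 0.93 + 0.73] + 3.74 = 2.26 + 3.74 = 6.
Reliability = 6 / 6.74 = 0.890.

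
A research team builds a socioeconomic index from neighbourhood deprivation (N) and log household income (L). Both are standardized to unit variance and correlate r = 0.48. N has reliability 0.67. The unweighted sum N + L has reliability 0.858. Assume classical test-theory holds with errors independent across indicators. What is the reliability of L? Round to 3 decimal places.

Var(N+L) = 2 + 2·0.48 = 2.960.
True-score variance = ρ_N + ρ_L + 2·0.48, so 0.858 = (0.67 + ρ_L + 0.96) / 2.960.
ρ_L = 0.858·2.960 − 0.67 − 0.96 = 0.910.

0.910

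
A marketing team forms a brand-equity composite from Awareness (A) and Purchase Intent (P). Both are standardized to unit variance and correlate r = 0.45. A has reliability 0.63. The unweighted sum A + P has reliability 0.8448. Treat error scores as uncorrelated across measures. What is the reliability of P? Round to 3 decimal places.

Var(A+P) = 2 + 2·0.45 = 2.900.
True-score variance = ρ_A + ρ_P + 2·0.45, so 0.8448 = (0.63 + ρ_P + 0.90) / 2.900.
ρ_P = 0.8448·2.900 − 0.63 − 0.90 = 0.920.

0.920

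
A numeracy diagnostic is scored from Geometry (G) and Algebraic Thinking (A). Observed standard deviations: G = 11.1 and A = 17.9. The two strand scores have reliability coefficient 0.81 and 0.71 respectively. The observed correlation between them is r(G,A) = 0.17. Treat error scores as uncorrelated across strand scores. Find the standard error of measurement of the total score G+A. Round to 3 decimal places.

10.786

Var(total) = 443.62 + 67.5546 = 511.175.
True-score variance = 327.291 + 67.5546 = 394.846, so reliability = 0.7724.
Error variance = 511.175 − 394.846 = 116.329; SEM = √116.329 = 10.786.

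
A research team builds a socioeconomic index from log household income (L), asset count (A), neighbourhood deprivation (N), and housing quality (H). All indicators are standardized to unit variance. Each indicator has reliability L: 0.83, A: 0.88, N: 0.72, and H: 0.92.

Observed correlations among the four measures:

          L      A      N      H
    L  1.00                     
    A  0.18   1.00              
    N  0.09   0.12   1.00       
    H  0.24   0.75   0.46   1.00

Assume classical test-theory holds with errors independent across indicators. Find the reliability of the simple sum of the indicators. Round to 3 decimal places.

0.915

Var(L+A+N+H) = 4 + 2·[0.18 + 0.09 + 0.24 + 0.12 + 0.75 + 0.46] = 4 + 3.68 = 7.68.
Under uncorrelated errors the observed covariances equal the true-score covariances, so only the own-variance terms attenuate.
True-score variance = [0.83 + 0.88 + 0.72 + 0.92] + 3.68 = 3.35 + 3.68 = 7.03.
Reliability = 7.03 / 7.68 = 0.915.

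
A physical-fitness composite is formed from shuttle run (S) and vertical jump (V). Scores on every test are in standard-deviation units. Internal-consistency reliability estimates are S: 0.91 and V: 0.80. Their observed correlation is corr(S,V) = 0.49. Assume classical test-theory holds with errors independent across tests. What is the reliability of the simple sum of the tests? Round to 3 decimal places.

Var(S+V) = 2 + 2·[0.49] = 2 + 0.98 = 2.98.
Because errors are independent across components, Cov(Tᵢ,Tⱼ) = Cov(Xᵢ,Xⱼ); the off-diagonal part of the true-score variance is the same as above.
True-score variance = [0.91 + 0.80] + 0.98 = 1.71 + 0.98 = 2.69.
Reliability = 2.69 / 2.98 = 0.903.

0.903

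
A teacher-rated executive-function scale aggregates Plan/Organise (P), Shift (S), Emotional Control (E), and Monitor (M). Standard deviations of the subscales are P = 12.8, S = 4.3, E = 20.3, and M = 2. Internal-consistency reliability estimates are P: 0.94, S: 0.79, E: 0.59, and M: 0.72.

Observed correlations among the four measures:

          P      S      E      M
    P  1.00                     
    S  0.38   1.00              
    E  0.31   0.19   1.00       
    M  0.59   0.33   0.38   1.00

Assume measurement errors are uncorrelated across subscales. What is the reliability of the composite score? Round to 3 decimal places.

Var(P+S+E+M) = 12.8² + 4.3² + 20.3² + 2² + 2·[12.8·4.3·0.38 + 12.8·20.3·0.31 + 12.8·2·0.59 + 4.3·20.3·0.19 + 4.3·2·0.33 + 20.3·2·0.38] = 598.42 + 302.841 = 901.261.
Under uncorrelated errors the observed covariances equal the true-score covariances, so only the own-variance terms attenuate.
True-score variance = [12.8²·0.94 + 4.3²·0.79 + 20.3²·0.59 + 2²·0.72] + 302.841 = 414.63 + 302.841 = 717.471.
Reliability = 717.471 / 901.261 = 0.796.

0.796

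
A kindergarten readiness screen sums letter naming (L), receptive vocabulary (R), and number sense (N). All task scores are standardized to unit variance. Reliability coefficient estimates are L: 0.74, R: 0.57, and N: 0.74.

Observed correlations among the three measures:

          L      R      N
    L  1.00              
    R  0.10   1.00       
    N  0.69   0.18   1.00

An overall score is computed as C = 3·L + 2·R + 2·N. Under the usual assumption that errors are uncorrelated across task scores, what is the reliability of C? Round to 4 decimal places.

Var(C) = 3² + 2² + 2² + 2·[6·0.10 + 6·0.69 + 4·0.18] = 17 + 10.92 = 27.92.
Under uncorrelated errors the observed covariances equal the true-score covariances, so only the own-variance terms attenuate.
True-score variance = [3²·0.74 + 2²·0.57 + 2²·0.74] + 10.92 = 11.9 + 10.92 = 22.82.
Reliability = 22.82 / 27.92 = 0.8173.

0.8173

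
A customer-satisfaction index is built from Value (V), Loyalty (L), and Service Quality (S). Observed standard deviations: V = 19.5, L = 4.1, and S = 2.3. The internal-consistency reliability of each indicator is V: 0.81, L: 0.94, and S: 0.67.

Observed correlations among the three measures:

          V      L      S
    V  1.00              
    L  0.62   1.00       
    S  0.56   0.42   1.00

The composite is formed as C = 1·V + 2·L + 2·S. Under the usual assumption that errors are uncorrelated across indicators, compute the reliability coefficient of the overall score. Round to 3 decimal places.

Var(C) = 19.5² + 2²·4.1² + 2²·2.3² + 2·[2·19.5·4.1·0.62 + 2·19.5·2.3·0.56 + 4·4.1·2.3·0.42] = 468.65 + 330.425 = 799.075.
With uncorrelated errors the cross-covariances are all true-score covariance, so they carry over unchanged; only the diagonal terms shrink to ρᵢσᵢ².
True-score variance = [19.5²·0.81 + 2²·4.1²·0.94 + 2²·2.3²·0.67] + 330.425 = 385.385 + 330.425 = 715.81.
Reliability = 715.81 / 799.075 = 0.896.

0.896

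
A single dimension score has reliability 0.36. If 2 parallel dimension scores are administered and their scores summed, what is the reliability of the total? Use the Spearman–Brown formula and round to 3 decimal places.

0.529

ρ_k = kρ / (1 + (k−1)ρ) = 2·0.36 / (1 + 1·0.36) = 0.720 / 1.360 = 0.529.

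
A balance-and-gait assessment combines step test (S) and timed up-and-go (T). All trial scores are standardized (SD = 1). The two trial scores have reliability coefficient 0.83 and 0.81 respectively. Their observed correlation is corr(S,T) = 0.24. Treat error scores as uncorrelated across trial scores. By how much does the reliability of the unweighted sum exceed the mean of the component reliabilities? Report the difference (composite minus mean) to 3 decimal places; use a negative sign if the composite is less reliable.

0.035

Var(sum) = 2 + 0.48 = 2.48; true-score variance = 1.64 + 0.48 = 2.12; composite reliability = 0.8548.
Mean component reliability = 0.8200.
Difference = 0.8548 − 0.8200 = 0.035.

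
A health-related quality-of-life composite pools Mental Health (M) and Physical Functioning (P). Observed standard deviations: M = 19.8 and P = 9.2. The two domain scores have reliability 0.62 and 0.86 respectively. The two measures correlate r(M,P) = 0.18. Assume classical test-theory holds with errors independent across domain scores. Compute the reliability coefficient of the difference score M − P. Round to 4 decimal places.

0.6088

Var(M−P) = 19.8² + 9.2² − 2·19.8·9.2·0.18 = 476.68 − 65.5776 = 411.102.
Because errors are independent across components, Cov(Tᵢ,Tⱼ) = Cov(Xᵢ,Xⱼ); the off-diagonal part of the true-score variance is the same as above.
True-score variance = [19.8²·0.62 + 9.2²·0.86] − 65.5776 = 315.855 − 65.5776 = 250.278.
Reliability = 250.278 / 411.102 = 0.6088.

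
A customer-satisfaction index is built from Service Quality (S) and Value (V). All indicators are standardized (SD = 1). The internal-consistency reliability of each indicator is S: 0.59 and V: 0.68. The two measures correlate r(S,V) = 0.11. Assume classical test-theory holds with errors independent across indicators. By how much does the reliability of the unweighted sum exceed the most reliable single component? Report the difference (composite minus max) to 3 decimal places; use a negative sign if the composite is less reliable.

-0.009

Var(sum) = 2 + 0.22 = 2.22; true-score variance = 1.27 + 0.22 = 1.49; composite reliability = 0.6712.
Max component reliability = 0.6800.
Difference = 0.6712 − 0.6800 = -0.009.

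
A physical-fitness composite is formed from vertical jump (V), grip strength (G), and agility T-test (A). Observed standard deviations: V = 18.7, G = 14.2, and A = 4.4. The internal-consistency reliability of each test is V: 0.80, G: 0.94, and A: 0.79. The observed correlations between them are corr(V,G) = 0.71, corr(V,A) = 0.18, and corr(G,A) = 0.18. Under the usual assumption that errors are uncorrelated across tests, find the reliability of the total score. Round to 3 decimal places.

0.914

Var(V+G+A) = 18.7² + 14.2² + 4.4² + 2·[18.7·14.2·0.71 + 18.7·4.4·0.18 + 14.2·4.4·0.18] = 570.69 + 429.18 = 999.87.
Because errors are independent across components, Cov(Tᵢ,Tⱼ) = Cov(Xᵢ,Xⱼ); the off-diagonal part of the true-score variance is the same as above.
True-score variance = [18.7²·0.80 + 14.2²·0.94 + 4.4²·0.79] + 429.18 = 484.588 + 429.18 = 913.768.
Reliability = 913.768 / 999.87 = 0.914.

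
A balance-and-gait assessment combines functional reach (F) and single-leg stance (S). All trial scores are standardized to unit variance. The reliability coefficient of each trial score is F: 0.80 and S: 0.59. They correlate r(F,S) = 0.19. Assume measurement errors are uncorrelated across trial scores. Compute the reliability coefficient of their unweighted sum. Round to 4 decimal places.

0.7437

Var(F+S) = 2 + 2·[0.19] = 2 + 0.38 = 2.38.
Because errors are independent across components, Cov(Tᵢ,Tⱼ) = Cov(Xᵢ,Xⱼ); the off-diagonal part of the true-score variance is the same as above.
True-score variance = [0.80 + 0.59] + 0.38 = 1.39 + 0.38 = 1.77.
Reliability = 1.77 / 2.38 = 0.7437.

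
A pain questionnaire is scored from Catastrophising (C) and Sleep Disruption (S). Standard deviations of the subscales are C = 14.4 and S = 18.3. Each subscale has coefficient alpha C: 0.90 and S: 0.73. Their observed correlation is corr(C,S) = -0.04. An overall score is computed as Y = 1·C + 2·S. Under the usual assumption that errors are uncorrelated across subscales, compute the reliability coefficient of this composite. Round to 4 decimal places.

Var(Y) = 14.4² + 2²·18.3² + 2·[2·14.4·18.3·(-0.04)] = 1546.92 − 42.1632 = 1504.76.
Under uncorrelated errors the observed covariances equal the true-score covariances, so only the own-variance terms attenuate.
True-score variance = [14.4²·0.90 + 2²·18.3²·0.73] − 42.1632 = 1164.5 − 42.1632 = 1122.34.
Reliability = 1122.34 / 1504.76 = 0.7459.

0.7459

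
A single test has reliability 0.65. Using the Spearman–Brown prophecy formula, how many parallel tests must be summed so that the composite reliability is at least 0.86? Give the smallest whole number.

k ≥ ρ*(1−ρ₁)/(ρ₁(1−ρ*)) = 0.86·0.35 / (0.65·0.14) = 3.308.
Smallest integer k = 4.

4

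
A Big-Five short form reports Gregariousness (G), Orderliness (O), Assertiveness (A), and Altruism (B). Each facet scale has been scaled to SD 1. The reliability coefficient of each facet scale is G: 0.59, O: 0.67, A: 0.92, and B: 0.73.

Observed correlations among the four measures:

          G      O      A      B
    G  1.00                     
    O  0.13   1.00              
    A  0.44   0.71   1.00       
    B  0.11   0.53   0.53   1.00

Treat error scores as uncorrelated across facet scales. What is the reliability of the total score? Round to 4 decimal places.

Var(G+O+A+B) = 4 + 2·[0.13 + 0.44 + 0.11 + 0.71 + 0.53 + 0.53] = 4 + 4.9 = 8.9.
With uncorrelated errors the cross-covariances are all true-score covariance, so they carry over unchanged; only the diagonal terms shrink to ρᵢσᵢ².
True-score variance = [0.59 + 0.67 + 0.92 + 0.73] + 4.9 = 2.91 + 4.9 = 7.81.
Reliability = 7.81 / 8.9 = 0.8775.

0.8775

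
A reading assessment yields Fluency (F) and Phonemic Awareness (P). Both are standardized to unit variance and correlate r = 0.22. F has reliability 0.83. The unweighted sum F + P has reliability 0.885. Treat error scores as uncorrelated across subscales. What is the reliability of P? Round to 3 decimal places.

Var(F+P) = 2 + 2·0.22 = 2.440.
True-score variance = ρ_F + ρ_P + 2·0.22, so 0.885 = (0.83 + ρ_P + 0.44) / 2.440.
ρ_P = 0.885·2.440 − 0.83 − 0.44 = 0.889.

0.889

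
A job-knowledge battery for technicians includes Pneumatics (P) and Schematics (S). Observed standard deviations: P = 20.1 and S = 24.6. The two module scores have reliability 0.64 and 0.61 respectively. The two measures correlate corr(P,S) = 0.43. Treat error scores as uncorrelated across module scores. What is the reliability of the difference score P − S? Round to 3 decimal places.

Var(P−S) = 20.1² + 24.6² − 2·20.1·24.6·0.43 = 1009.17 − 425.236 = 583.934.
Under uncorrelated errors the observed covariances equal the true-score covariances, so only the own-variance terms attenuate.
True-score variance = [20.1²·0.64 + 24.6²·0.61] − 425.236 = 627.714 − 425.236 = 202.478.
Reliability = 202.478 / 583.934 = 0.347.

0.347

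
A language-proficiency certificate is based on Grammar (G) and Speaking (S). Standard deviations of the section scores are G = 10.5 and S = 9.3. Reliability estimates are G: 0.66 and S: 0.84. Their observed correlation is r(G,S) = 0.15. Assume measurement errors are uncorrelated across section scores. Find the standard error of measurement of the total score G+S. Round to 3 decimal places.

Var(total) = 196.74 + 29.295 = 226.035.
True-score variance = 145.417 + 29.295 = 174.712, so reliability = 0.7729.
Error variance = 226.035 − 174.712 = 51.3234; SEM = √51.3234 = 7.164.

7.164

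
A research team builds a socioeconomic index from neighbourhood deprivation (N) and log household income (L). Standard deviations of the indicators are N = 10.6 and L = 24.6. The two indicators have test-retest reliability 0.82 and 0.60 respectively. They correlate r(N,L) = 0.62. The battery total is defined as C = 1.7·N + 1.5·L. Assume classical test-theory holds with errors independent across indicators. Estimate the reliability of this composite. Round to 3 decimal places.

Var(C) = 1.7²·10.6² + 1.5²·24.6² + 2·[2.55·10.6·24.6·0.62] = 1686.33 + 824.523 = 2510.85.
Under uncorrelated errors the observed covariances equal the true-score covariances, so only the own-variance terms attenuate.
True-score variance = [1.7²·10.6²·0.82 + 1.5²·24.6²·0.60] + 824.523 = 1083.24 + 824.523 = 1907.76.
Reliability = 1907.76 / 2510.85 = 0.760.

0.760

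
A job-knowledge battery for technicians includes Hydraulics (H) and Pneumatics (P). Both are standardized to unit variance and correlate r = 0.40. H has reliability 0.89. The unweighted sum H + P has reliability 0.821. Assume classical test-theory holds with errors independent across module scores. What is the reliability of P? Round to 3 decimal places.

Var(H+P) = 2 + 2·0.40 = 2.800.
True-score variance = ρ_H + ρ_P + 2·0.40, so 0.821 = (0.89 + ρ_P + 0.80) / 2.800.
ρ_P = 0.821·2.800 − 0.89 − 0.80 = 0.609.

0.609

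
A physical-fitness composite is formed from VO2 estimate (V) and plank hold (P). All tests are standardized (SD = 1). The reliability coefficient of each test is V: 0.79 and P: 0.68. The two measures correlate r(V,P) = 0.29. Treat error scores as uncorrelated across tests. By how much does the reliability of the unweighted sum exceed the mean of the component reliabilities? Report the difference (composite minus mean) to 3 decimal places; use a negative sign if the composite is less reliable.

0.060

Var(sum) = 2 + 0.58 = 2.58; true-score variance = 1.47 + 0.58 = 2.05; composite reliability = 0.7946.
Mean component reliability = 0.7350.
Difference = 0.7946 − 0.7350 = 0.060.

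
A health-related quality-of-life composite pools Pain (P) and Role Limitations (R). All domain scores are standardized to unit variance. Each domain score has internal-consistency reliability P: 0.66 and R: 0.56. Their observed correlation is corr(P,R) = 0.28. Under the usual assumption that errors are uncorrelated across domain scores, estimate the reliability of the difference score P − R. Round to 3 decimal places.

Var(P−R) = 1 + 1 − 2·0.28 = 2 − 0.56 = 1.44.
With uncorrelated errors the cross-covariances are all true-score covariance, so they carry over unchanged; only the diagonal terms shrink to ρᵢσᵢ².
True-score variance = [0.66 + 0.56] − 0.56 = 1.22 − 0.56 = 0.66.
Reliability = 0.66 / 1.44 = 0.458.

0.458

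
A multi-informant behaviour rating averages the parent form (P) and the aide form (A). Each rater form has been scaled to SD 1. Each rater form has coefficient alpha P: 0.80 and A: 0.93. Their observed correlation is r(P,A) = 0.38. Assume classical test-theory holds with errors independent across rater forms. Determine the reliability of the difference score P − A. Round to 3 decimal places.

0.782

Var(P−A) = 1 + 1 − 2·0.38 = 2 − 0.76 = 1.24.
With uncorrelated errors the cross-covariances are all true-score covariance, so they carry over unchanged; only the diagonal terms shrink to ρᵢσᵢ².
True-score variance = [0.80 + 0.93] − 0.76 = 1.73 − 0.76 = 0.97.
Reliability = 0.97 / 1.24 = 0.782.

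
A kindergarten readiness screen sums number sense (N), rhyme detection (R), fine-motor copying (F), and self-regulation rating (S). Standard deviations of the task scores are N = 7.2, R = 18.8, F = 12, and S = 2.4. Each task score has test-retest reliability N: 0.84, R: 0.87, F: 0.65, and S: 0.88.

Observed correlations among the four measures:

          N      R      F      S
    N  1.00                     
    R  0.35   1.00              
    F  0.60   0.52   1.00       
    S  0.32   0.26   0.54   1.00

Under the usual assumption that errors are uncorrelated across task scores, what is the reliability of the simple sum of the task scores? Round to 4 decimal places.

Var(N+R+F+S) = 7.2² + 18.8² + 12² + 2.4² + 2·[7.2·18.8·0.35 + 7.2·12·0.60 + 7.2·2.4·0.32 + 18.8·12·0.52 + 18.8·2.4·0.26 + 12·2.4·0.54] = 555.04 + 498.682 = 1053.72.
With uncorrelated errors the cross-covariances are all true-score covariance, so they carry over unchanged; only the diagonal terms shrink to ρᵢσᵢ².
True-score variance = [7.2²·0.84 + 18.8²·0.87 + 12²·0.65 + 2.4²·0.88] + 498.682 = 449.707 + 498.682 = 948.389.
Reliability = 948.389 / 1053.72 = 0.9000.

0.9000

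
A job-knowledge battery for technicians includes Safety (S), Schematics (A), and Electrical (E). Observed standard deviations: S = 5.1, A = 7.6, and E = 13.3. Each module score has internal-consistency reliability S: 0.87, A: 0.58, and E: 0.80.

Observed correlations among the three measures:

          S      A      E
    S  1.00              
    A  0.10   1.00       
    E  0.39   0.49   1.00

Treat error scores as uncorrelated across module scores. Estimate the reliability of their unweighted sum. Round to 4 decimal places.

Var(S+A+E) = 5.1² + 7.6² + 13.3² + 2·[5.1·7.6·0.10 + 5.1·13.3·0.39 + 7.6·13.3·0.49] = 260.66 + 159.718 = 420.378.
Because errors are independent across components, Cov(Tᵢ,Tⱼ) = Cov(Xᵢ,Xⱼ); the off-diagonal part of the true-score variance is the same as above.
True-score variance = [5.1²·0.87 + 7.6²·0.58 + 13.3²·0.80] + 159.718 = 197.642 + 159.718 = 357.359.
Reliability = 357.359 / 420.378 = 0.8501.

0.8501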